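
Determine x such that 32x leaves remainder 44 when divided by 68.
x ≡ 12 (mod 17)

gcd(32, 68) = 4, which divides 44, so solutions exist.
Divide through by 4: 8x ≡ 11 (mod 17).
Find 8^(-1) mod 17 by the extended Euclidean algorithm:
17 = 2 × 8 + 1  ⟹  1 = (1)·17 + (-2)·8
So (-2)·8 ≡ 1 (mod 17), i.e. 8^(-1) ≡ -2 ≡ 15 (mod 17).
x ≡ 15 × 11 = 165 ≡ 12 (mod 17).
Check: 32 × 12 = 384 ≡ 44 (mod 68).
x ≡ 12 (mod 17), giving 4 solutions mod 68.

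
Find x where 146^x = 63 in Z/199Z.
36

Baby-step giant-step with step n = ⌈√199⌉ = 15.
Baby steps 146^j mod 199 (j:value) for j=0..14: 0:1, 1:146, 2:23, 3:174, 4:131, 5:22, 6:28, 7:108, 8:47, 9:96, 10:86, 11:19, 12:187, 13:39, 14:122.
Giant-step multiplier: 146^(-15) ≡ 146^(198-15) = 146^183 ≡ 67 (mod 199).
Giant steps γ_i = 63·67^i mod 199: γ_0=63, γ_1=42, γ_2=28 (in table at j=6).
x = i·n + j = 2·15 + 6 = 36.
Check: 146^36 ≡ 63 (mod 199).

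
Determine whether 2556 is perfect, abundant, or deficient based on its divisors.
abundant

Proper divisors of 2556: sum = 1 + 2 + 3 + 4 + 6 + 9 + 12 + 18 + ... + 426 + 639 + 852 + 1278 (17 divisors) = 3996
Since 3996 > 2556, 2556 is abundant.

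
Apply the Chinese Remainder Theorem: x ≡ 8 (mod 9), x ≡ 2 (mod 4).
26

Using Chinese Remainder Theorem:
M = 9 × 4 = 36
M1 = 4, M2 = 9
y1 = 4^(-1) mod 9 = 7
y2 = 9^(-1) mod 4 = 1
x = (8×4×7 + 2×9×1) mod 36 = 26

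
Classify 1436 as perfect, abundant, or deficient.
deficient

Proper divisors of 1436: sum = 1 + 2 + 4 + 359 + 718 = 1084
Since 1084 < 1436, 1436 is deficient.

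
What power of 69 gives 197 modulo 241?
195

Baby-step giant-step with step n = ⌈√241⌉ = 16.
Baby steps 69^j mod 241 (j:value) for j=0..15: 0:1, 1:69, 2:182, 3:26, 4:107, 5:153, 6:194, 7:131, 8:122, 9:224, 10:32, 11:39, 12:40, 13:109, 14:50, 15:76.
Giant-step multiplier: 69^(-16) ≡ 69^(240-16) = 69^224 ≡ 54 (mod 241).
Giant steps γ_i = 197·54^i mod 241: γ_0=197, γ_1=34, γ_2=149, γ_3=93, γ_4=202, γ_5=63, γ_6=28, γ_7=66, γ_8=190, γ_9=138, γ_10=222, γ_11=179, γ_12=26 (in table at j=3).
x = i·n + j = 12·16 + 3 = 195.
Check: 69^195 ≡ 197 (mod 241).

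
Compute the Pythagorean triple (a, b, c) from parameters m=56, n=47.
(927, 5264, 5345)

Euclid's formula: a = m² - n², b = 2mn, c = m² + n²
m = 56, n = 47
a = 56² - 47² = 3136 - 2209 = 927
b = 2 × 56 × 47 = 5264
c = 56² + 47² = 3136 + 2209 = 5345
Verification: 927² + 5264² = 859329 + 27709696 = 28569025 = 5345² ✓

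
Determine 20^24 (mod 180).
100

Repeated squaring. Binary of 24 = 11000.
20^1 ≡ 20 (mod 180); 20^2 ≡ 40 (mod 180); 20^4 ≡ 160 (mod 180); 20^8 ≡ 40 (mod 180); 20^16 ≡ 160 (mod 180)
20^24 = 20^8 × 20^16 ≡ 100 (mod 180)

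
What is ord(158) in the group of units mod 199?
99

199 is prime, so ord(158) divides φ(199) = 198.
Divisors of 198: 1, 2, 3, 6, 9, 11, 18, 22, 33, 66, 99, 198.
Repeated squaring: 158^1 ≡ 158, 158^2 ≡ 89, 158^4 ≡ 160, 158^8 ≡ 128, 158^16 ≡ 66, 158^32 ≡ 177, 158^64 ≡ 86, 158^128 ≡ 33 (mod 199).
Test 158^d mod 199 for each divisor d in increasing order:
158^1 ≡ 158
158^2 ≡ 89
158^3 = 158^2·158^1 ≡ 132
158^6 = 158^4·158^2 ≡ 111
158^9 = 158^8·158^1 ≡ 125
158^11 = 158^8·158^2·158^1 ≡ 180
158^18 = 158^16·158^2 ≡ 103
158^22 = 158^16·158^4·158^2 ≡ 162
158^33 = 158^32·158^1 ≡ 106
158^66 = 158^64·158^2 ≡ 92
158^99 = 158^64·158^32·158^2·158^1 ≡ 1  ← first divisor giving 1
The order is 99.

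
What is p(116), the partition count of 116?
1188908248

p(n) counts ways to write n as a sum of positive integers (order ignored).
Euler's pentagonal recurrence: p(k) = p(k-1) + p(k-2) - p(k-5) - p(k-7) + p(k-12) + p(k-15) - ... (offsets j(3j∓1)/2, signs ++--, p(0)=1, p(<0)=0).
DP table for k = 0..115: p(0)=1, p(1)=1, p(2)=2, p(3)=3, p(4)=5, p(5)=7, p(6)=11, p(7)=15, p(8)=22, p(9)=30, p(10)=42, p(11)=56, p(12)=77, p(13)=101, p(14)=135, p(15)=176, p(16)=231, p(17)=297, p(18)=385, p(19)=490, p(20)=627, p(21)=792, p(22)=1002, p(23)=1255, p(24)=1575, p(25)=1958, p(26)=2436, p(27)=3010, p(28)=3718, p(29)=4565, p(30)=5604, p(31)=6842, p(32)=8349, p(33)=10143, p(34)=12310, p(35)=14883, p(36)=17977, p(37)=21637, p(38)=26015, p(39)=31185, p(40)=37338, p(41)=44583, p(42)=53174, p(43)=63261, p(44)=75175, p(45)=89134, p(46)=105558, p(47)=124754, p(48)=147273, p(49)=173525, p(50)=204226, p(51)=239943, p(52)=281589, p(53)=329931, p(54)=386155, p(55)=451276, p(56)=526823, p(57)=614154, p(58)=715220, p(59)=831820, p(60)=966467, p(61)=1121505, p(62)=1300156, p(63)=1505499, p(64)=1741630, p(65)=2012558, p(66)=2323520, p(67)=2679689, p(68)=3087735, p(69)=3554345, p(70)=4087968, p(71)=4697205, p(72)=5392783, p(73)=6185689, p(74)=7089500, p(75)=8118264, p(76)=9289091, p(77)=10619863, p(78)=12132164, p(79)=13848650, p(80)=15796476, p(81)=18004327, p(82)=20506255, p(83)=23338469, p(84)=26543660, p(85)=30167357, p(86)=34262962, p(87)=38887673, p(88)=44108109, p(89)=49995925, p(90)=56634173, p(91)=64112359, p(92)=72533807, p(93)=82010177, p(94)=92669720, p(95)=104651419, p(96)=118114304, p(97)=133230930, p(98)=150198136, p(99)=169229875, p(100)=190569292, p(101)=214481126, p(102)=241265379, p(103)=271248950, p(104)=304801365, p(105)=342325709, p(106)=384276336, p(107)=431149389, p(108)=483502844, p(109)=541946240, p(110)=607163746, p(111)=679903203, p(112)=761002156, p(113)=851376628, p(114)=952050665, p(115)=1064144451.
Final step: p(116) = p(115) + p(114) - p(111) - p(109) + p(104) + p(101) - p(94) - p(90) + p(81) + p(76) - p(65) - p(59) + p(46) + p(39) - p(24) - p(16)
= 1064144451 + 952050665 - 679903203 - 541946240 + 304801365 + 214481126 - 92669720 - 56634173 + 18004327 + 9289091 - 2012558 - 831820 + 105558 + 31185 - 1575 - 231
= 1188908248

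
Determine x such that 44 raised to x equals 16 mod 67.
52

Baby-step giant-step with step n = ⌈√67⌉ = 9.
Baby steps 44^j mod 67 (j:value) for j=0..8: 0:1, 1:44, 2:60, 3:27, 4:49, 5:12, 6:59, 7:50, 8:56.
Giant-step multiplier: 44^(-9) ≡ 44^(66-9) = 44^57 ≡ 58 (mod 67).
Giant steps γ_i = 16·58^i mod 67: γ_0=16, γ_1=57, γ_2=23, γ_3=61, γ_4=54, γ_5=50 (in table at j=7).
x = i·n + j = 5·9 + 7 = 52.
Check: 44^52 ≡ 16 (mod 67).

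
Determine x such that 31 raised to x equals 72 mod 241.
154

Baby-step giant-step with step n = ⌈√241⌉ = 16.
Baby steps 31^j mod 241 (j:value) for j=0..15: 0:1, 1:31, 2:238, 3:148, 4:9, 5:38, 6:214, 7:127, 8:81, 9:101, 10:239, 11:179, 12:6, 13:186, 14:223, 15:165.
Giant-step multiplier: 31^(-16) ≡ 31^(240-16) = 31^224 ≡ 183 (mod 241).
Giant steps γ_i = 72·183^i mod 241: γ_0=72, γ_1=162, γ_2=3, γ_3=67, γ_4=211, γ_5=53, γ_6=59, γ_7=193, γ_8=133, γ_9=239 (in table at j=10).
x = i·n + j = 9·16 + 10 = 154.
Check: 31^154 ≡ 72 (mod 241).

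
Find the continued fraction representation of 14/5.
[2; 1, 4]

Euclidean algorithm steps:
14 = 2 × 5 + 4
5 = 1 × 4 + 1
4 = 4 × 1 + 0
Continued fraction: [2; 1, 4]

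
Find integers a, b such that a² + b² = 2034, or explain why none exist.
3² + 45² (a=3, b=45)

Factorization: 2034 = 2 × 3^2 × 113
By Fermat: n is sum of two squares iff every prime p ≡ 3 (mod 4) appears to even power.
All primes ≡ 3 (mod 4) appear to even power.
Search a = 0, 1, 2, … for 2034 - a² a perfect square: first hit at a = 3: 2034 - 9 = 2025 = 45².
2034 = 3² + 45² = 9 + 2025 ✓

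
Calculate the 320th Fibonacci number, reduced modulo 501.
15

Matrix identity: Q^n = [[F_(n+1), F_n], [F_n, F_(n-1)]] with Q = [[1,1],[1,0]].
n = 320 = 101000000₂. Square-and-multiply, entries mod 501:
Q^1 = [[1,1],[1,0]]
Q^2 = (Q^1)² = [[2,1],[1,1]]
Q^5 = (Q^2)²·Q = [[8,5],[5,3]]
Q^10 = (Q^5)² = [[89,55],[55,34]]
Q^20 = (Q^10)² = [[425,252],[252,173]]
Q^40 = (Q^20)² = [[142,396],[396,247]]
Q^80 = (Q^40)² = [[127,237],[237,391]]
Q^160 = (Q^80)² = [[154,21],[21,133]]
Q^320 = (Q^160)² = [[109,15],[15,94]]
F_320 mod 501 = Q^320[0][1] = 15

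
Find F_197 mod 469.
54

Matrix identity: Q^n = [[F_(n+1), F_n], [F_n, F_(n-1)]] with Q = [[1,1],[1,0]].
n = 197 = 11000101₂. Square-and-multiply, entries mod 469:
Q^1 = [[1,1],[1,0]]
Q^3 = (Q^1)²·Q = [[3,2],[2,1]]
Q^6 = (Q^3)² = [[13,8],[8,5]]
Q^12 = (Q^6)² = [[233,144],[144,89]]
Q^24 = (Q^12)² = [[454,406],[406,48]]
Q^49 = (Q^24)²·Q = [[239,442],[442,266]]
Q^98 = (Q^49)² = [[163,435],[435,197]]
Q^197 = (Q^98)²·Q = [[8,54],[54,423]]
F_197 mod 469 = Q^197[0][1] = 54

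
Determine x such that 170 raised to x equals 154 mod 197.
44

Baby-step giant-step with step n = ⌈√197⌉ = 15.
Baby steps 170^j mod 197 (j:value) for j=0..14: 0:1, 1:170, 2:138, 3:17, 4:132, 5:179, 6:92, 7:77, 8:88, 9:185, 10:127, 11:117, 12:190, 13:189, 14:19.
Giant-step multiplier: 170^(-15) ≡ 170^(196-15) = 170^181 ≡ 48 (mod 197).
Giant steps γ_i = 154·48^i mod 197: γ_0=154, γ_1=103, γ_2=19 (in table at j=14).
x = i·n + j = 2·15 + 14 = 44.
Check: 170^44 ≡ 154 (mod 197).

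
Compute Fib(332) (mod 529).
20

Matrix identity: Q^n = [[F_(n+1), F_n], [F_n, F_(n-1)]] with Q = [[1,1],[1,0]].
n = 332 = 101001100₂. Square-and-multiply, entries mod 529:
Q^1 = [[1,1],[1,0]]
Q^2 = (Q^1)² = [[2,1],[1,1]]
Q^5 = (Q^2)²·Q = [[8,5],[5,3]]
Q^10 = (Q^5)² = [[89,55],[55,34]]
Q^20 = (Q^10)² = [[366,417],[417,478]]
Q^41 = (Q^20)²·Q = [[130,496],[496,163]]
Q^83 = (Q^41)²·Q = [[385,3],[3,382]]
Q^166 = (Q^83)² = [[114,185],[185,458]]
Q^332 = (Q^166)² = [[140,20],[20,120]]
F_332 mod 529 = Q^332[0][1] = 20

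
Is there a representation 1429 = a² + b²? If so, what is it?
23² + 30² (a=23, b=30)

Factorization: 1429 = 1429
By Fermat: n is sum of two squares iff every prime p ≡ 3 (mod 4) appears to even power.
All primes ≡ 3 (mod 4) appear to even power.
Search a = 0, 1, 2, … for 1429 - a² a perfect square: first hit at a = 23: 1429 - 529 = 900 = 30².
1429 = 23² + 30² = 529 + 900 ✓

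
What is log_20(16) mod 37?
16

Baby-step giant-step with step n = ⌈√37⌉ = 7.
Baby steps 20^j mod 37 (j:value) for j=0..6: 0:1, 1:20, 2:30, 3:8, 4:12, 5:18, 6:27.
Giant-step multiplier: 20^(-7) ≡ 20^(36-7) = 20^29 ≡ 32 (mod 37).
Giant steps γ_i = 16·32^i mod 37: γ_0=16, γ_1=31, γ_2=30 (in table at j=2).
x = i·n + j = 2·7 + 2 = 16.
Check: 20^16 ≡ 16 (mod 37).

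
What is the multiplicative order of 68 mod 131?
26

131 is prime, so ord(68) divides φ(131) = 130.
Divisors of 130: 1, 2, 5, 10, 13, 26, 65, 130.
Repeated squaring: 68^1 ≡ 68, 68^2 ≡ 39, 68^4 ≡ 80, 68^8 ≡ 112, 68^16 ≡ 99, 68^32 ≡ 107, 68^64 ≡ 52, 68^128 ≡ 84 (mod 131).
Test 68^d mod 131 for each divisor d in increasing order:
68^1 ≡ 68
68^2 ≡ 39
68^5 = 68^4·68^1 ≡ 69
68^10 = 68^8·68^2 ≡ 45
68^13 = 68^8·68^4·68^1 ≡ 130
68^26 = 68^16·68^8·68^2 ≡ 1  ← first divisor giving 1
The order is 26.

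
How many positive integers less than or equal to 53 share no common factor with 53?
52

53 = 53
φ(n) = n × ∏(1 - 1/p) for each prime p dividing n
φ(53) = 53 × (1 - 1/53) = 52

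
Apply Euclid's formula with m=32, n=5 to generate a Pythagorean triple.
(999, 320, 1049)

Euclid's formula: a = m² - n², b = 2mn, c = m² + n²
m = 32, n = 5
a = 32² - 5² = 1024 - 25 = 999
b = 2 × 32 × 5 = 320
c = 32² + 5² = 1024 + 25 = 1049
Verification: 999² + 320² = 998001 + 102400 = 1100401 = 1049² ✓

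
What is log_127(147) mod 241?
232

Baby-step giant-step with step n = ⌈√241⌉ = 16.
Baby steps 127^j mod 241 (j:value) for j=0..15: 0:1, 1:127, 2:223, 3:124, 4:83, 5:178, 6:193, 7:170, 8:141, 9:73, 10:113, 11:132, 12:135, 13:34, 14:221, 15:111.
Giant-step multiplier: 127^(-16) ≡ 127^(240-16) = 127^224 ≡ 160 (mod 241).
Giant steps γ_i = 147·160^i mod 241: γ_0=147, γ_1=143, γ_2=226, γ_3=10, γ_4=154, γ_5=58, γ_6=122, γ_7=240, γ_8=81, γ_9=187, γ_10=36, γ_11=217, γ_12=16, γ_13=150, γ_14=141 (in table at j=8).
x = i·n + j = 14·16 + 8 = 232.
Check: 127^232 ≡ 147 (mod 241).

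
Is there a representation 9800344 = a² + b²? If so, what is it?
Not possible

Factorization: 9800344 = 2^3 × 107^3
By Fermat: n is sum of two squares iff every prime p ≡ 3 (mod 4) appears to even power.
Prime(s) ≡ 3 (mod 4) with odd exponent: [(107, 3)]
Therefore 9800344 cannot be expressed as a² + b².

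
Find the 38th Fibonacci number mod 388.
273

Matrix identity: Q^n = [[F_(n+1), F_n], [F_n, F_(n-1)]] with Q = [[1,1],[1,0]].
n = 38 = 100110₂. Square-and-multiply, entries mod 388:
Q^1 = [[1,1],[1,0]]
Q^2 = (Q^1)² = [[2,1],[1,1]]
Q^4 = (Q^2)² = [[5,3],[3,2]]
Q^9 = (Q^4)²·Q = [[55,34],[34,21]]
Q^19 = (Q^9)²·Q = [[169,301],[301,256]]
Q^38 = (Q^19)² = [[46,273],[273,161]]
F_38 mod 388 = Q^38[0][1] = 273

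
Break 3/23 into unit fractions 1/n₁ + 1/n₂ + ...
1/8 + 1/184

Greedy algorithm:
3/23: ceiling(23/3) = 8, use 1/8
1/184: ceiling(184/1) = 184, use 1/184
Result: 3/23 = 1/8 + 1/184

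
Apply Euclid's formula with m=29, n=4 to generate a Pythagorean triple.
(825, 232, 857)

Euclid's formula: a = m² - n², b = 2mn, c = m² + n²
m = 29, n = 4
a = 29² - 4² = 841 - 16 = 825
b = 2 × 29 × 4 = 232
c = 29² + 4² = 841 + 16 = 857
Verification: 825² + 232² = 680625 + 53824 = 734449 = 857² ✓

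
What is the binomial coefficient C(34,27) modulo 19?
13

Using Lucas' theorem:
Write n=34 and k=27 in base 19:
n in base 19: [1, 15]
k in base 19: [1, 8]
C(34,27) mod 19 = ∏ C(n_i, k_i) mod 19
Digit binomials (mod 19): C(1,1) = 1; C(15,8) = 6435 ≡ 13
Product: 1 × 13 = 13 ≡ 13 (mod 19)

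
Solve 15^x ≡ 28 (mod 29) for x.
14

Baby-step giant-step with step n = ⌈√29⌉ = 6.
Baby steps 15^j mod 29 (j:value) for j=0..5: 0:1, 1:15, 2:22, 3:11, 4:20, 5:10.
Giant-step multiplier: 15^(-6) ≡ 15^(28-6) = 15^22 ≡ 6 (mod 29).
Giant steps γ_i = 28·6^i mod 29: γ_0=28, γ_1=23, γ_2=22 (in table at j=2).
x = i·n + j = 2·6 + 2 = 14.
Check: 15^14 ≡ 28 (mod 29).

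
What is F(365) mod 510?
5

Matrix identity: Q^n = [[F_(n+1), F_n], [F_n, F_(n-1)]] with Q = [[1,1],[1,0]].
n = 365 = 101101101₂. Square-and-multiply, entries mod 510:
Q^1 = [[1,1],[1,0]]
Q^2 = (Q^1)² = [[2,1],[1,1]]
Q^5 = (Q^2)²·Q = [[8,5],[5,3]]
Q^11 = (Q^5)²·Q = [[144,89],[89,55]]
Q^22 = (Q^11)² = [[97,371],[371,236]]
Q^45 = (Q^22)²·Q = [[293,170],[170,123]]
Q^91 = (Q^45)²·Q = [[339,509],[509,340]]
Q^182 = (Q^91)² = [[172,341],[341,341]]
Q^365 = (Q^182)²·Q = [[8,5],[5,3]]
F_365 mod 510 = Q^365[0][1] = 5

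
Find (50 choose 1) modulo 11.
6

Using Lucas' theorem:
Write n=50 and k=1 in base 11:
n in base 11: [4, 6]
k in base 11: [0, 1]
C(50,1) mod 11 = ∏ C(n_i, k_i) mod 11
Digit binomials (mod 11): C(4,0) = 1; C(6,1) = 6
Product: 1 × 6 = 6 ≡ 6 (mod 11)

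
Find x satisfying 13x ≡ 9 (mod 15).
x ≡ 3 (mod 15)

gcd(13, 15) = 1, which divides 9, so solutions exist.
Find 13^(-1) mod 15 by the extended Euclidean algorithm:
15 = 1 × 13 + 2  ⟹  2 = (1)·15 + (-1)·13
13 = 6 × 2 + 1  ⟹  1 = (-6)·15 + (7)·13
So (7)·13 ≡ 1 (mod 15), i.e. 13^(-1) ≡ 7 (mod 15).
x ≡ 7 × 9 = 63 ≡ 3 (mod 15).
Check: 13 × 3 = 39 ≡ 9 (mod 15).
Unique solution: x ≡ 3 (mod 15)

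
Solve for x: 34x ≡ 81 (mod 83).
x ≡ 39 (mod 83)

gcd(34, 83) = 1, which divides 81, so solutions exist.
Find 34^(-1) mod 83 by the extended Euclidean algorithm:
83 = 2 × 34 + 15  ⟹  15 = (1)·83 + (-2)·34
34 = 2 × 15 + 4  ⟹  4 = (-2)·83 + (5)·34
15 = 3 × 4 + 3  ⟹  3 = (7)·83 + (-17)·34
4 = 1 × 3 + 1  ⟹  1 = (-9)·83 + (22)·34
So (22)·34 ≡ 1 (mod 83), i.e. 34^(-1) ≡ 22 (mod 83).
x ≡ 22 × 81 = 1782 ≡ 39 (mod 83).
Check: 34 × 39 = 1326 ≡ 81 (mod 83).
Unique solution: x ≡ 39 (mod 83)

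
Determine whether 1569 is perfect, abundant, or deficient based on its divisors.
deficient

Proper divisors of 1569: sum = 1 + 3 + 523 = 527
Since 527 < 1569, 1569 is deficient.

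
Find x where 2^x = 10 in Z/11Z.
5

Baby-step giant-step with step n = ⌈√11⌉ = 4.
Baby steps 2^j mod 11 (j:value) for j=0..3: 0:1, 1:2, 2:4, 3:8.
Giant-step multiplier: 2^(-4) ≡ 2^(10-4) = 2^6 ≡ 9 (mod 11).
Giant steps γ_i = 10·9^i mod 11: γ_0=10, γ_1=2 (in table at j=1).
x = i·n + j = 1·4 + 1 = 5.
Check: 2^5 ≡ 10 (mod 11).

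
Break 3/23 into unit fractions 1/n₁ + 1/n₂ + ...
1/8 + 1/184

Greedy algorithm:
3/23: ceiling(23/3) = 8, use 1/8
1/184: ceiling(184/1) = 184, use 1/184
Result: 3/23 = 1/8 + 1/184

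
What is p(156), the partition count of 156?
73232243759

p(n) counts ways to write n as a sum of positive integers (order ignored).
Euler's pentagonal recurrence: p(k) = p(k-1) + p(k-2) - p(k-5) - p(k-7) + p(k-12) + p(k-15) - ... (offsets j(3j∓1)/2, signs ++--, p(0)=1, p(<0)=0).
DP table for k = 0..155: p(0)=1, p(1)=1, p(2)=2, p(3)=3, p(4)=5, p(5)=7, p(6)=11, p(7)=15, p(8)=22, p(9)=30, p(10)=42, p(11)=56, p(12)=77, p(13)=101, p(14)=135, p(15)=176, p(16)=231, p(17)=297, p(18)=385, p(19)=490, p(20)=627, p(21)=792, p(22)=1002, p(23)=1255, p(24)=1575, p(25)=1958, p(26)=2436, p(27)=3010, p(28)=3718, p(29)=4565, p(30)=5604, p(31)=6842, p(32)=8349, p(33)=10143, p(34)=12310, p(35)=14883, p(36)=17977, p(37)=21637, p(38)=26015, p(39)=31185, p(40)=37338, p(41)=44583, p(42)=53174, p(43)=63261, p(44)=75175, p(45)=89134, p(46)=105558, p(47)=124754, p(48)=147273, p(49)=173525, p(50)=204226, p(51)=239943, p(52)=281589, p(53)=329931, p(54)=386155, p(55)=451276, p(56)=526823, p(57)=614154, p(58)=715220, p(59)=831820, p(60)=966467, p(61)=1121505, p(62)=1300156, p(63)=1505499, p(64)=1741630, p(65)=2012558, p(66)=2323520, p(67)=2679689, p(68)=3087735, p(69)=3554345, p(70)=4087968, p(71)=4697205, p(72)=5392783, p(73)=6185689, p(74)=7089500, p(75)=8118264, p(76)=9289091, p(77)=10619863, p(78)=12132164, p(79)=13848650, p(80)=15796476, p(81)=18004327, p(82)=20506255, p(83)=23338469, p(84)=26543660, p(85)=30167357, p(86)=34262962, p(87)=38887673, p(88)=44108109, p(89)=49995925, p(90)=56634173, p(91)=64112359, p(92)=72533807, p(93)=82010177, p(94)=92669720, p(95)=104651419, p(96)=118114304, p(97)=133230930, p(98)=150198136, p(99)=169229875, p(100)=190569292, p(101)=214481126, p(102)=241265379, p(103)=271248950, p(104)=304801365, p(105)=342325709, p(106)=384276336, p(107)=431149389, p(108)=483502844, p(109)=541946240, p(110)=607163746, p(111)=679903203, p(112)=761002156, p(113)=851376628, p(114)=952050665, p(115)=1064144451, p(116)=1188908248, p(117)=1327710076, p(118)=1482074143, p(119)=1653668665, p(120)=1844349560, p(121)=2056148051, p(122)=2291320912, p(123)=2552338241, p(124)=2841940500, p(125)=3163127352, p(126)=3519222692, p(127)=3913864295, p(128)=4351078600, p(129)=4835271870, p(130)=5371315400, p(131)=5964539504, p(132)=6620830889, p(133)=7346629512, p(134)=8149040695, p(135)=9035836076, p(136)=10015581680, p(137)=11097645016, p(138)=12292341831, p(139)=13610949895, p(140)=15065878135, p(141)=16670689208, p(142)=18440293320, p(143)=20390982757, p(144)=22540654445, p(145)=24908858009, p(146)=27517052599, p(147)=30388671978, p(148)=33549419497, p(149)=37027355200, p(150)=40853235313, p(151)=45060624582, p(152)=49686288421, p(153)=54770336324, p(154)=60356673280, p(155)=66493182097.
Final step: p(156) = p(155) + p(154) - p(151) - p(149) + p(144) + p(141) - p(134) - p(130) + p(121) + p(116) - p(105) - p(99) + p(86) + p(79) - p(64) - p(56) + p(39) + p(30) - p(11) - p(1)
= 66493182097 + 60356673280 - 45060624582 - 37027355200 + 22540654445 + 16670689208 - 8149040695 - 5371315400 + 2056148051 + 1188908248 - 342325709 - 169229875 + 34262962 + 13848650 - 1741630 - 526823 + 31185 + 5604 - 56 - 1
= 73232243759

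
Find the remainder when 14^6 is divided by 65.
1

Repeated squaring. Binary of 6 = 110.
14^1 ≡ 14 (mod 65); 14^2 ≡ 1 (mod 65); 14^4 ≡ 1 (mod 65)
14^6 = 14^2 × 14^4 ≡ 1 (mod 65)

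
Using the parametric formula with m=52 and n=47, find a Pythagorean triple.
(495, 4888, 4913)

Euclid's formula: a = m² - n², b = 2mn, c = m² + n²
m = 52, n = 47
a = 52² - 47² = 2704 - 2209 = 495
b = 2 × 52 × 47 = 4888
c = 52² + 47² = 2704 + 2209 = 4913
Verification: 495² + 4888² = 245025 + 23892544 = 24137569 = 4913² ✓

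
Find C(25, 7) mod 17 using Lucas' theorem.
8

Using Lucas' theorem:
Write n=25 and k=7 in base 17:
n in base 17: [1, 8]
k in base 17: [0, 7]
C(25,7) mod 17 = ∏ C(n_i, k_i) mod 17
Digit binomials (mod 17): C(1,0) = 1; C(8,7) = 8
Product: 1 × 8 = 8 ≡ 8 (mod 17)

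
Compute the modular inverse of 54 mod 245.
59

gcd(54, 245) = 1, so the inverse exists.
Extended Euclidean algorithm on (245, 54):
245 = 4 × 54 + 29  ⟹  29 = (1)·245 + (-4)·54
54 = 1 × 29 + 25  ⟹  25 = (-1)·245 + (5)·54
29 = 1 × 25 + 4  ⟹  4 = (2)·245 + (-9)·54
25 = 6 × 4 + 1  ⟹  1 = (-13)·245 + (59)·54
So (59)·54 ≡ 1 (mod 245), i.e. 54^(-1) ≡ 59 (mod 245).
Check: 54 × 59 = 3186 ≡ 1 (mod 245)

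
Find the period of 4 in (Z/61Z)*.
30

61 is prime, so ord(4) divides φ(61) = 60.
Divisors of 60: 1, 2, 3, 4, 5, 6, 10, 12, 15, 20, 30, 60.
Repeated squaring: 4^1 ≡ 4, 4^2 ≡ 16, 4^4 ≡ 12, 4^8 ≡ 22, 4^16 ≡ 57, 4^32 ≡ 16 (mod 61).
Test 4^d mod 61 for each divisor d in increasing order:
4^1 ≡ 4
4^2 ≡ 16
4^3 = 4^2·4^1 ≡ 3
4^4 ≡ 12
4^5 = 4^4·4^1 ≡ 48
4^6 = 4^4·4^2 ≡ 9
4^10 = 4^8·4^2 ≡ 47
4^12 = 4^8·4^4 ≡ 20
4^15 = 4^8·4^4·4^2·4^1 ≡ 60
4^20 = 4^16·4^4 ≡ 13
4^30 = 4^16·4^8·4^4·4^2 ≡ 1  ← first divisor giving 1
The order is 30.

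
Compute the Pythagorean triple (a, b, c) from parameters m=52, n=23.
(2175, 2392, 3233)

Euclid's formula: a = m² - n², b = 2mn, c = m² + n²
m = 52, n = 23
a = 52² - 23² = 2704 - 529 = 2175
b = 2 × 52 × 23 = 2392
c = 52² + 23² = 2704 + 529 = 3233
Verification: 2175² + 2392² = 4730625 + 5721664 = 10452289 = 3233² ✓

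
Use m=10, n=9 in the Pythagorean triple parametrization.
(19, 180, 181)

Euclid's formula: a = m² - n², b = 2mn, c = m² + n²
m = 10, n = 9
a = 10² - 9² = 100 - 81 = 19
b = 2 × 10 × 9 = 180
c = 10² + 9² = 100 + 81 = 181
Verification: 19² + 180² = 361 + 32400 = 32761 = 181² ✓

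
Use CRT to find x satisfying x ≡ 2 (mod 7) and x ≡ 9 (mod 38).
9

Using Chinese Remainder Theorem:
M = 7 × 38 = 266
M1 = 38, M2 = 7
y1 = 38^(-1) mod 7 = 5
y2 = 7^(-1) mod 38 = 11
x = (2×38×5 + 9×7×11) mod 266 = 9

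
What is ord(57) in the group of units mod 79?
26

79 is prime, so ord(57) divides φ(79) = 78.
Divisors of 78: 1, 2, 3, 6, 13, 26, 39, 78.
Repeated squaring: 57^1 ≡ 57, 57^2 ≡ 10, 57^4 ≡ 21, 57^8 ≡ 46, 57^16 ≡ 62, 57^32 ≡ 52, 57^64 ≡ 18 (mod 79).
Test 57^d mod 79 for each divisor d in increasing order:
57^1 ≡ 57
57^2 ≡ 10
57^3 = 57^2·57^1 ≡ 17
57^6 = 57^4·57^2 ≡ 52
57^13 = 57^8·57^4·57^1 ≡ 78
57^26 = 57^16·57^8·57^2 ≡ 1  ← first divisor giving 1
The order is 26.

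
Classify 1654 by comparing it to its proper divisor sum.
deficient

Proper divisors of 1654: sum = 1 + 2 + 827 = 830
Since 830 < 1654, 1654 is deficient.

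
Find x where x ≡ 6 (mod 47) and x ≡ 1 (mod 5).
6

Using Chinese Remainder Theorem:
M = 47 × 5 = 235
M1 = 5, M2 = 47
y1 = 5^(-1) mod 47 = 19
y2 = 47^(-1) mod 5 = 3
x = (6×5×19 + 1×47×3) mod 235 = 6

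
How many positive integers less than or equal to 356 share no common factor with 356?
176

356 = 2^2 × 89
φ(n) = n × ∏(1 - 1/p) for each prime p dividing n
φ(356) = 356 × (1 - 1/2) × (1 - 1/89) = 176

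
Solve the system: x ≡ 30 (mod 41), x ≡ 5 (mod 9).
194

Using Chinese Remainder Theorem:
M = 41 × 9 = 369
M1 = 9, M2 = 41
y1 = 9^(-1) mod 41 = 32
y2 = 41^(-1) mod 9 = 2
x = (30×9×32 + 5×41×2) mod 369 = 194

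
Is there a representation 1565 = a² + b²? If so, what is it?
11² + 38² (a=11, b=38)

Factorization: 1565 = 5 × 313
By Fermat: n is sum of two squares iff every prime p ≡ 3 (mod 4) appears to even power.
All primes ≡ 3 (mod 4) appear to even power.
Search a = 0, 1, 2, … for 1565 - a² a perfect square: first hit at a = 11: 1565 - 121 = 1444 = 38².
1565 = 11² + 38² = 121 + 1444 ✓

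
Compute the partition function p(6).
11

p(n) counts ways to write n as a sum of positive integers (order ignored).
Examples: 6; 5 + 1; 4 + 2; 4 + 1 + 1; 3 + 3; ... (11 total)
p(6) = 11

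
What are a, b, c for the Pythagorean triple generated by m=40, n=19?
(1239, 1520, 1961)

Euclid's formula: a = m² - n², b = 2mn, c = m² + n²
m = 40, n = 19
a = 40² - 19² = 1600 - 361 = 1239
b = 2 × 40 × 19 = 1520
c = 40² + 19² = 1600 + 361 = 1961
Verification: 1239² + 1520² = 1535121 + 2310400 = 3845521 = 1961² ✓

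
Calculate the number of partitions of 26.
2436

p(n) counts ways to write n as a sum of positive integers (order ignored).
Euler's pentagonal recurrence: p(k) = p(k-1) + p(k-2) - p(k-5) - p(k-7) + p(k-12) + p(k-15) - ... (offsets j(3j∓1)/2, signs ++--, p(0)=1, p(<0)=0).
DP table for k = 0..25: p(0)=1, p(1)=1, p(2)=2, p(3)=3, p(4)=5, p(5)=7, p(6)=11, p(7)=15, p(8)=22, p(9)=30, p(10)=42, p(11)=56, p(12)=77, p(13)=101, p(14)=135, p(15)=176, p(16)=231, p(17)=297, p(18)=385, p(19)=490, p(20)=627, p(21)=792, p(22)=1002, p(23)=1255, p(24)=1575, p(25)=1958.
Final step: p(26) = p(25) + p(24) - p(21) - p(19) + p(14) + p(11) - p(4) - p(0)
= 1958 + 1575 - 792 - 490 + 135 + 56 - 5 - 1
= 2436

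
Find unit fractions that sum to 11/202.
1/19 + 1/549 + 1/421413 + 1/295981106202

Greedy algorithm:
11/202: ceiling(202/11) = 19, use 1/19
7/3838: ceiling(3838/7) = 549, use 1/549
5/2107062: ceiling(2107062/5) = 421413, use 1/421413
1/295981106202: ceiling(295981106202/1) = 295981106202, use 1/295981106202
Result: 11/202 = 1/19 + 1/549 + 1/421413 + 1/295981106202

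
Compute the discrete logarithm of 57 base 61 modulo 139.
96

Baby-step giant-step with step n = ⌈√139⌉ = 12.
Baby steps 61^j mod 139 (j:value) for j=0..11: 0:1, 1:61, 2:107, 3:133, 4:51, 5:53, 6:36, 7:111, 8:99, 9:62, 10:29, 11:101.
Giant-step multiplier: 61^(-12) ≡ 61^(138-12) = 61^126 ≡ 34 (mod 139).
Giant steps γ_i = 57·34^i mod 139: γ_0=57, γ_1=131, γ_2=6, γ_3=65, γ_4=125, γ_5=80, γ_6=79, γ_7=45, γ_8=1 (in table at j=0).
x = i·n + j = 8·12 + 0 = 96.
Check: 61^96 ≡ 57 (mod 139).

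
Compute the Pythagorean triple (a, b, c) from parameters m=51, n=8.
(2537, 816, 2665)

Euclid's formula: a = m² - n², b = 2mn, c = m² + n²
m = 51, n = 8
a = 51² - 8² = 2601 - 64 = 2537
b = 2 × 51 × 8 = 816
c = 51² + 8² = 2601 + 64 = 2665
Verification: 2537² + 816² = 6436369 + 665856 = 7102225 = 2665² ✓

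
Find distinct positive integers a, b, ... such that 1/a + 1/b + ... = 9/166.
1/19 + 1/631 + 1/1990174

Greedy algorithm:
9/166: ceiling(166/9) = 19, use 1/19
5/3154: ceiling(3154/5) = 631, use 1/631
1/1990174: ceiling(1990174/1) = 1990174, use 1/1990174
Result: 9/166 = 1/19 + 1/631 + 1/1990174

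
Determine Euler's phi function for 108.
36

108 = 2^2 × 3^3
φ(n) = n × ∏(1 - 1/p) for each prime p dividing n
φ(108) = 108 × (1 - 1/2) × (1 - 1/3) = 36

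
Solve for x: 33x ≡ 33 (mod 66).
x ≡ 1 (mod 2)

gcd(33, 66) = 33, which divides 33, so solutions exist.
Divide through by 33: x ≡ 1 (mod 2).
The coefficient of x is now 1, so x ≡ 1 (mod 2).
Check: 33 × 1 = 33 ≡ 33 (mod 66).
x ≡ 1 (mod 2), giving 33 solutions mod 66.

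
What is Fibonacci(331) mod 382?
31

Matrix identity: Q^n = [[F_(n+1), F_n], [F_n, F_(n-1)]] with Q = [[1,1],[1,0]].
n = 331 = 101001011₂. Square-and-multiply, entries mod 382:
Q^1 = [[1,1],[1,0]]
Q^2 = (Q^1)² = [[2,1],[1,1]]
Q^5 = (Q^2)²·Q = [[8,5],[5,3]]
Q^10 = (Q^5)² = [[89,55],[55,34]]
Q^20 = (Q^10)² = [[250,271],[271,361]]
Q^41 = (Q^20)²·Q = [[124,331],[331,175]]
Q^82 = (Q^41)² = [[23,31],[31,374]]
Q^165 = (Q^82)²·Q = [[45,344],[344,83]]
Q^331 = (Q^165)²·Q = [[133,31],[31,102]]
F_331 mod 382 = Q^331[0][1] = 31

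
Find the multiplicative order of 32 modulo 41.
4

41 is prime, so ord(32) divides φ(41) = 40.
Divisors of 40: 1, 2, 4, 5, 8, 10, 20, 40.
Repeated squaring: 32^1 ≡ 32, 32^2 ≡ 40, 32^4 ≡ 1, 32^8 ≡ 1, 32^16 ≡ 1, 32^32 ≡ 1 (mod 41).
Test 32^d mod 41 for each divisor d in increasing order:
32^1 ≡ 32
32^2 ≡ 40
32^4 ≡ 1  ← first divisor giving 1
The order is 4.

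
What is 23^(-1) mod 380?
347

gcd(23, 380) = 1, so the inverse exists.
Extended Euclidean algorithm on (380, 23):
380 = 16 × 23 + 12  ⟹  12 = (1)·380 + (-16)·23
23 = 1 × 12 + 11  ⟹  11 = (-1)·380 + (17)·23
12 = 1 × 11 + 1  ⟹  1 = (2)·380 + (-33)·23
So (-33)·23 ≡ 1 (mod 380), i.e. 23^(-1) ≡ -33 ≡ 347 (mod 380).
Check: 23 × 347 = 7981 ≡ 1 (mod 380)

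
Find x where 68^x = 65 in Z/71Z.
47

Baby-step giant-step with step n = ⌈√71⌉ = 9.
Baby steps 68^j mod 71 (j:value) for j=0..8: 0:1, 1:68, 2:9, 3:44, 4:10, 5:41, 6:19, 7:14, 8:29.
Giant-step multiplier: 68^(-9) ≡ 68^(70-9) = 68^61 ≡ 31 (mod 71).
Giant steps γ_i = 65·31^i mod 71: γ_0=65, γ_1=27, γ_2=56, γ_3=32, γ_4=69, γ_5=9 (in table at j=2).
x = i·n + j = 5·9 + 2 = 47.
Check: 68^47 ≡ 65 (mod 71).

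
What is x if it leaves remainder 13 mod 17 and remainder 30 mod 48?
30

Using Chinese Remainder Theorem:
M = 17 × 48 = 816
M1 = 48, M2 = 17
y1 = 48^(-1) mod 17 = 11
y2 = 17^(-1) mod 48 = 17
x = (13×48×11 + 30×17×17) mod 816 = 30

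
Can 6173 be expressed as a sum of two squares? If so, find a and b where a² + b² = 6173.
53² + 58² (a=53, b=58)

Factorization: 6173 = 6173
By Fermat: n is sum of two squares iff every prime p ≡ 3 (mod 4) appears to even power.
All primes ≡ 3 (mod 4) appear to even power.
Search a = 0, 1, 2, … for 6173 - a² a perfect square: first hit at a = 53: 6173 - 2809 = 3364 = 58².
6173 = 53² + 58² = 2809 + 3364 ✓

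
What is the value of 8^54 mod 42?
22

Repeated squaring. Binary of 54 = 110110.
8^1 ≡ 8 (mod 42); 8^2 ≡ 22 (mod 42); 8^4 ≡ 22 (mod 42); 8^8 ≡ 22 (mod 42); 8^16 ≡ 22 (mod 42); 8^32 ≡ 22 (mod 42)
8^54 = 8^2 × 8^4 × 8^16 × 8^32 ≡ 22 (mod 42)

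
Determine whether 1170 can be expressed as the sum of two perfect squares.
9² + 33² (a=9, b=33)

Factorization: 1170 = 2 × 3^2 × 5 × 13
By Fermat: n is sum of two squares iff every prime p ≡ 3 (mod 4) appears to even power.
All primes ≡ 3 (mod 4) appear to even power.
Search a = 0, 1, 2, … for 1170 - a² a perfect square: first hit at a = 9: 1170 - 81 = 1089 = 33².
1170 = 9² + 33² = 81 + 1089 ✓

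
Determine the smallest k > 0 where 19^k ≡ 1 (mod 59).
29

59 is prime, so ord(19) divides φ(59) = 58.
Divisors of 58: 1, 2, 29, 58.
Repeated squaring: 19^1 ≡ 19, 19^2 ≡ 7, 19^4 ≡ 49, 19^8 ≡ 41, 19^16 ≡ 29, 19^32 ≡ 15 (mod 59).
Test 19^d mod 59 for each divisor d in increasing order:
19^1 ≡ 19
19^2 ≡ 7
19^29 = 19^16·19^8·19^4·19^1 ≡ 1  ← first divisor giving 1
The order is 29.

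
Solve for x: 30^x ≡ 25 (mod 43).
16

Baby-step giant-step with step n = ⌈√43⌉ = 7.
Baby steps 30^j mod 43 (j:value) for j=0..6: 0:1, 1:30, 2:40, 3:39, 4:9, 5:12, 6:16.
Giant-step multiplier: 30^(-7) ≡ 30^(42-7) = 30^35 ≡ 37 (mod 43).
Giant steps γ_i = 25·37^i mod 43: γ_0=25, γ_1=22, γ_2=40 (in table at j=2).
x = i·n + j = 2·7 + 2 = 16.
Check: 30^16 ≡ 25 (mod 43).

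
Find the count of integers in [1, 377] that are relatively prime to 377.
336

377 = 13 × 29
φ(n) = n × ∏(1 - 1/p) for each prime p dividing n
φ(377) = 377 × (1 - 1/13) × (1 - 1/29) = 336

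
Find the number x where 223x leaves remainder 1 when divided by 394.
341

gcd(223, 394) = 1, so the inverse exists.
Extended Euclidean algorithm on (394, 223):
394 = 1 × 223 + 171  ⟹  171 = (1)·394 + (-1)·223
223 = 1 × 171 + 52  ⟹  52 = (-1)·394 + (2)·223
171 = 3 × 52 + 15  ⟹  15 = (4)·394 + (-7)·223
52 = 3 × 15 + 7  ⟹  7 = (-13)·394 + (23)·223
15 = 2 × 7 + 1  ⟹  1 = (30)·394 + (-53)·223
So (-53)·223 ≡ 1 (mod 394), i.e. 223^(-1) ≡ -53 ≡ 341 (mod 394).
Check: 223 × 341 = 76043 ≡ 1 (mod 394)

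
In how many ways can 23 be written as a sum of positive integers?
1255

p(n) counts ways to write n as a sum of positive integers (order ignored).
Euler's pentagonal recurrence: p(k) = p(k-1) + p(k-2) - p(k-5) - p(k-7) + p(k-12) + p(k-15) - ... (offsets j(3j∓1)/2, signs ++--, p(0)=1, p(<0)=0).
DP table for k = 0..22: p(0)=1, p(1)=1, p(2)=2, p(3)=3, p(4)=5, p(5)=7, p(6)=11, p(7)=15, p(8)=22, p(9)=30, p(10)=42, p(11)=56, p(12)=77, p(13)=101, p(14)=135, p(15)=176, p(16)=231, p(17)=297, p(18)=385, p(19)=490, p(20)=627, p(21)=792, p(22)=1002.
Final step: p(23) = p(22) + p(21) - p(18) - p(16) + p(11) + p(8) - p(1)
= 1002 + 792 - 385 - 231 + 56 + 22 - 1
= 1255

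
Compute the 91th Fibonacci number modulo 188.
5

Matrix identity: Q^n = [[F_(n+1), F_n], [F_n, F_(n-1)]] with Q = [[1,1],[1,0]].
n = 91 = 1011011₂. Square-and-multiply, entries mod 188:
Q^1 = [[1,1],[1,0]]
Q^2 = (Q^1)² = [[2,1],[1,1]]
Q^5 = (Q^2)²·Q = [[8,5],[5,3]]
Q^11 = (Q^5)²·Q = [[144,89],[89,55]]
Q^22 = (Q^11)² = [[81,39],[39,42]]
Q^45 = (Q^22)²·Q = [[95,186],[186,97]]
Q^91 = (Q^45)²·Q = [[185,5],[5,180]]
F_91 mod 188 = Q^91[0][1] = 5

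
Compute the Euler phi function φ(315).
144

315 = 3^2 × 5 × 7
φ(n) = n × ∏(1 - 1/p) for each prime p dividing n
φ(315) = 315 × (1 - 1/3) × (1 - 1/5) × (1 - 1/7) = 144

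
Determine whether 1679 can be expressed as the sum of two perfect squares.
Not possible

Factorization: 1679 = 23 × 73
By Fermat: n is sum of two squares iff every prime p ≡ 3 (mod 4) appears to even power.
Prime(s) ≡ 3 (mod 4) with odd exponent: [(23, 1)]
Therefore 1679 cannot be expressed as a² + b².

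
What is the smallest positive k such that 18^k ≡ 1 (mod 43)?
42

43 is prime, so ord(18) divides φ(43) = 42.
Divisors of 42: 1, 2, 3, 6, 7, 14, 21, 42.
Repeated squaring: 18^1 ≡ 18, 18^2 ≡ 23, 18^4 ≡ 13, 18^8 ≡ 40, 18^16 ≡ 9, 18^32 ≡ 38 (mod 43).
Test 18^d mod 43 for each divisor d in increasing order:
18^1 ≡ 18
18^2 ≡ 23
18^3 = 18^2·18^1 ≡ 27
18^6 = 18^4·18^2 ≡ 41
18^7 = 18^4·18^2·18^1 ≡ 7
18^14 = 18^8·18^4·18^2 ≡ 6
18^21 = 18^16·18^4·18^1 ≡ 42
18^42 = 18^32·18^8·18^2 ≡ 1  ← first divisor giving 1
The order is 42.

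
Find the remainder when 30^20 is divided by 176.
144

Repeated squaring. Binary of 20 = 10100.
30^1 ≡ 30 (mod 176); 30^2 ≡ 20 (mod 176); 30^4 ≡ 48 (mod 176); 30^8 ≡ 16 (mod 176); 30^16 ≡ 80 (mod 176)
30^20 = 30^4 × 30^16 ≡ 144 (mod 176)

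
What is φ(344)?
168

344 = 2^3 × 43
φ(n) = n × ∏(1 - 1/p) for each prime p dividing n
φ(344) = 344 × (1 - 1/2) × (1 - 1/43) = 168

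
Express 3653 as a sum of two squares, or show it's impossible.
17² + 58² (a=17, b=58)

Factorization: 3653 = 13 × 281
By Fermat: n is sum of two squares iff every prime p ≡ 3 (mod 4) appears to even power.
All primes ≡ 3 (mod 4) appear to even power.
Search a = 0, 1, 2, … for 3653 - a² a perfect square: first hit at a = 17: 3653 - 289 = 3364 = 58².
3653 = 17² + 58² = 289 + 3364 ✓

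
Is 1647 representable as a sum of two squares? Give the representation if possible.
Not possible

Factorization: 1647 = 3^3 × 61
By Fermat: n is sum of two squares iff every prime p ≡ 3 (mod 4) appears to even power.
Prime(s) ≡ 3 (mod 4) with odd exponent: [(3, 3)]
Therefore 1647 cannot be expressed as a² + b².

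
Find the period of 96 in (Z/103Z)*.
102

103 is prime, so ord(96) divides φ(103) = 102.
Divisors of 102: 1, 2, 3, 6, 17, 34, 51, 102.
Repeated squaring: 96^1 ≡ 96, 96^2 ≡ 49, 96^4 ≡ 32, 96^8 ≡ 97, 96^16 ≡ 36, 96^32 ≡ 60, 96^64 ≡ 98 (mod 103).
Test 96^d mod 103 for each divisor d in increasing order:
96^1 ≡ 96
96^2 ≡ 49
96^3 = 96^2·96^1 ≡ 69
96^6 = 96^4·96^2 ≡ 23
96^17 = 96^16·96^1 ≡ 57
96^34 = 96^32·96^2 ≡ 56
96^51 = 96^32·96^16·96^2·96^1 ≡ 102
96^102 = 96^64·96^32·96^4·96^2 ≡ 1  ← first divisor giving 1
The order is 102.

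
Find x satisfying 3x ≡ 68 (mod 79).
x ≡ 49 (mod 79)

gcd(3, 79) = 1, which divides 68, so solutions exist.
Find 3^(-1) mod 79 by the extended Euclidean algorithm:
79 = 26 × 3 + 1  ⟹  1 = (1)·79 + (-26)·3
So (-26)·3 ≡ 1 (mod 79), i.e. 3^(-1) ≡ -26 ≡ 53 (mod 79).
x ≡ 53 × 68 = 3604 ≡ 49 (mod 79).
Check: 3 × 49 = 147 ≡ 68 (mod 79).
Unique solution: x ≡ 49 (mod 79)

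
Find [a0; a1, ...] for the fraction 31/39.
[0; 1, 3, 1, 7]

Euclidean algorithm steps:
31 = 0 × 39 + 31
39 = 1 × 31 + 8
31 = 3 × 8 + 7
8 = 1 × 7 + 1
7 = 7 × 1 + 0
Continued fraction: [0; 1, 3, 1, 7]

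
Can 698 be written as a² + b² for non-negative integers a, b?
13² + 23² (a=13, b=23)

Factorization: 698 = 2 × 349
By Fermat: n is sum of two squares iff every prime p ≡ 3 (mod 4) appears to even power.
All primes ≡ 3 (mod 4) appear to even power.
Search a = 0, 1, 2, … for 698 - a² a perfect square: first hit at a = 13: 698 - 169 = 529 = 23².
698 = 13² + 23² = 169 + 529 ✓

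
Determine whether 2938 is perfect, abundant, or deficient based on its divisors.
deficient

Proper divisors of 2938: sum = 1 + 2 + 13 + 26 + 113 + 226 + 1469 = 1850
Since 1850 < 2938, 2938 is deficient.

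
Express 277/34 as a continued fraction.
[8; 6, 1, 4]

Euclidean algorithm steps:
277 = 8 × 34 + 5
34 = 6 × 5 + 4
5 = 1 × 4 + 1
4 = 4 × 1 + 0
Continued fraction: [8; 6, 1, 4]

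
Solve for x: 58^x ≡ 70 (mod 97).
30

Baby-step giant-step with step n = ⌈√97⌉ = 10.
Baby steps 58^j mod 97 (j:value) for j=0..9: 0:1, 1:58, 2:66, 3:45, 4:88, 5:60, 6:85, 7:80, 8:81, 9:42.
Giant-step multiplier: 58^(-10) ≡ 58^(96-10) = 58^86 ≡ 53 (mod 97).
Giant steps γ_i = 70·53^i mod 97: γ_0=70, γ_1=24, γ_2=11, γ_3=1 (in table at j=0).
x = i·n + j = 3·10 + 0 = 30.
Check: 58^30 ≡ 70 (mod 97).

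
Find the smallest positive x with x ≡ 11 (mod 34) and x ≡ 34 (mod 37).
589

Using Chinese Remainder Theorem:
M = 34 × 37 = 1258
M1 = 37, M2 = 34
y1 = 37^(-1) mod 34 = 23
y2 = 34^(-1) mod 37 = 12
x = (11×37×23 + 34×34×12) mod 1258 = 589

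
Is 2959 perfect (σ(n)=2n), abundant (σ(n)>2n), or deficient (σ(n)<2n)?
deficient

Proper divisors of 2959: sum = 1 + 11 + 269 = 281
Since 281 < 2959, 2959 is deficient.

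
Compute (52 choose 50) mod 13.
0

Using Lucas' theorem:
Write n=52 and k=50 in base 13:
n in base 13: [4, 0]
k in base 13: [3, 11]
C(52,50) mod 13 = ∏ C(n_i, k_i) mod 13
Digit binomials (mod 13): C(4,3) = 4; C(0,11) = 0 (k_i > n_i)
Product: 4 × 0 = 0 ≡ 0 (mod 13)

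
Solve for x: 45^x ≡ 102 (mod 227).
8

Baby-step giant-step with step n = ⌈√227⌉ = 16.
Baby steps 45^j mod 227 (j:value) for j=0..15: 0:1, 1:45, 2:209, 3:98, 4:97, 5:52, 6:70, 7:199, 8:102, 9:50, 10:207, 11:8, 12:133, 13:83, 14:103, 15:95.
h = 102 is already in the table at j=8, so x = 8.
Check: 45^8 ≡ 102 (mod 227).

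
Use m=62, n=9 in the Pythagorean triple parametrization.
(3763, 1116, 3925)

Euclid's formula: a = m² - n², b = 2mn, c = m² + n²
m = 62, n = 9
a = 62² - 9² = 3844 - 81 = 3763
b = 2 × 62 × 9 = 1116
c = 62² + 9² = 3844 + 81 = 3925
Verification: 3763² + 1116² = 14160169 + 1245456 = 15405625 = 3925² ✓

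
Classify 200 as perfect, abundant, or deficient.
abundant

Proper divisors of 200: sum = 1 + 2 + 4 + 5 + 8 + 10 + 20 + 25 + 40 + 50 + 100 = 265
Since 265 > 200, 200 is abundant.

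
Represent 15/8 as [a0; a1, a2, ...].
[1; 1, 7]

Euclidean algorithm steps:
15 = 1 × 8 + 7
8 = 1 × 7 + 1
7 = 7 × 1 + 0
Continued fraction: [1; 1, 7]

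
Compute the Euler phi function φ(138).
44

138 = 2 × 3 × 23
φ(n) = n × ∏(1 - 1/p) for each prime p dividing n
φ(138) = 138 × (1 - 1/2) × (1 - 1/3) × (1 - 1/23) = 44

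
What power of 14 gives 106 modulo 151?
77

Baby-step giant-step with step n = ⌈√151⌉ = 13.
Baby steps 14^j mod 151 (j:value) for j=0..12: 0:1, 1:14, 2:45, 3:26, 4:62, 5:113, 6:72, 7:102, 8:69, 9:60, 10:85, 11:133, 12:50.
Giant-step multiplier: 14^(-13) ≡ 14^(150-13) = 14^137 ≡ 140 (mod 151).
Giant steps γ_i = 106·140^i mod 151: γ_0=106, γ_1=42, γ_2=142, γ_3=99, γ_4=119, γ_5=50 (in table at j=12).
x = i·n + j = 5·13 + 12 = 77.
Check: 14^77 ≡ 106 (mod 151).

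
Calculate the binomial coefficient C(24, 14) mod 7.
3

Using Lucas' theorem:
Write n=24 and k=14 in base 7:
n in base 7: [3, 3]
k in base 7: [2, 0]
C(24,14) mod 7 = ∏ C(n_i, k_i) mod 7
Digit binomials (mod 7): C(3,2) = 3; C(3,0) = 1
Product: 3 × 1 = 3 ≡ 3 (mod 7)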